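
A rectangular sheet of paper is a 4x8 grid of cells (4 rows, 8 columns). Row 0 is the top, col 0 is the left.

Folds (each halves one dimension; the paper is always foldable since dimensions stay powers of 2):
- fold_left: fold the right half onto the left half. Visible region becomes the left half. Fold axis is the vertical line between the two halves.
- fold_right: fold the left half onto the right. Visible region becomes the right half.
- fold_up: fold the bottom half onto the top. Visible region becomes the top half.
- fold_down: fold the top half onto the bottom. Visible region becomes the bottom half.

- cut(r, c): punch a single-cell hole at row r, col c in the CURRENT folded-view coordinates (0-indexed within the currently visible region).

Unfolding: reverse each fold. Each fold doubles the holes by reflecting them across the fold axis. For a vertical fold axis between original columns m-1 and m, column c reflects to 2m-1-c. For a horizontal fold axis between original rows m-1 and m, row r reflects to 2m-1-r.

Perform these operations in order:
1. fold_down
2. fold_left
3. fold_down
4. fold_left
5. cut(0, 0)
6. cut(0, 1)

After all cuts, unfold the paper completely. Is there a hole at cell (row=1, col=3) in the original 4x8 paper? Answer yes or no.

Answer: yes

Derivation:
Op 1 fold_down: fold axis h@2; visible region now rows[2,4) x cols[0,8) = 2x8
Op 2 fold_left: fold axis v@4; visible region now rows[2,4) x cols[0,4) = 2x4
Op 3 fold_down: fold axis h@3; visible region now rows[3,4) x cols[0,4) = 1x4
Op 4 fold_left: fold axis v@2; visible region now rows[3,4) x cols[0,2) = 1x2
Op 5 cut(0, 0): punch at orig (3,0); cuts so far [(3, 0)]; region rows[3,4) x cols[0,2) = 1x2
Op 6 cut(0, 1): punch at orig (3,1); cuts so far [(3, 0), (3, 1)]; region rows[3,4) x cols[0,2) = 1x2
Unfold 1 (reflect across v@2): 4 holes -> [(3, 0), (3, 1), (3, 2), (3, 3)]
Unfold 2 (reflect across h@3): 8 holes -> [(2, 0), (2, 1), (2, 2), (2, 3), (3, 0), (3, 1), (3, 2), (3, 3)]
Unfold 3 (reflect across v@4): 16 holes -> [(2, 0), (2, 1), (2, 2), (2, 3), (2, 4), (2, 5), (2, 6), (2, 7), (3, 0), (3, 1), (3, 2), (3, 3), (3, 4), (3, 5), (3, 6), (3, 7)]
Unfold 4 (reflect across h@2): 32 holes -> [(0, 0), (0, 1), (0, 2), (0, 3), (0, 4), (0, 5), (0, 6), (0, 7), (1, 0), (1, 1), (1, 2), (1, 3), (1, 4), (1, 5), (1, 6), (1, 7), (2, 0), (2, 1), (2, 2), (2, 3), (2, 4), (2, 5), (2, 6), (2, 7), (3, 0), (3, 1), (3, 2), (3, 3), (3, 4), (3, 5), (3, 6), (3, 7)]
Holes: [(0, 0), (0, 1), (0, 2), (0, 3), (0, 4), (0, 5), (0, 6), (0, 7), (1, 0), (1, 1), (1, 2), (1, 3), (1, 4), (1, 5), (1, 6), (1, 7), (2, 0), (2, 1), (2, 2), (2, 3), (2, 4), (2, 5), (2, 6), (2, 7), (3, 0), (3, 1), (3, 2), (3, 3), (3, 4), (3, 5), (3, 6), (3, 7)]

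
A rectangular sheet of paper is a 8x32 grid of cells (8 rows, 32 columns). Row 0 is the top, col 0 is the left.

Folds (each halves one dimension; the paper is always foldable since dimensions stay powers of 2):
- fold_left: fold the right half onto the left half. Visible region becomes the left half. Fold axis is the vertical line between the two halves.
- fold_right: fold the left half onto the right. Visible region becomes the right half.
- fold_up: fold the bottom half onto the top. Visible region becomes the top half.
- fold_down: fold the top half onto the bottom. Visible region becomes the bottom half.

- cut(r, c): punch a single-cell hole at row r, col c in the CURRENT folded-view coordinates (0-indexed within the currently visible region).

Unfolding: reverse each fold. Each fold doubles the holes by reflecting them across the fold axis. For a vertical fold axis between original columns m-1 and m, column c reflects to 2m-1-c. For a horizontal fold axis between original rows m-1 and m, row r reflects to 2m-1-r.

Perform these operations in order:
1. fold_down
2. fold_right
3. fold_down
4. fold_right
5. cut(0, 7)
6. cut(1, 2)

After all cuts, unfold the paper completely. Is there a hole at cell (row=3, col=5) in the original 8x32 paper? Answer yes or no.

Op 1 fold_down: fold axis h@4; visible region now rows[4,8) x cols[0,32) = 4x32
Op 2 fold_right: fold axis v@16; visible region now rows[4,8) x cols[16,32) = 4x16
Op 3 fold_down: fold axis h@6; visible region now rows[6,8) x cols[16,32) = 2x16
Op 4 fold_right: fold axis v@24; visible region now rows[6,8) x cols[24,32) = 2x8
Op 5 cut(0, 7): punch at orig (6,31); cuts so far [(6, 31)]; region rows[6,8) x cols[24,32) = 2x8
Op 6 cut(1, 2): punch at orig (7,26); cuts so far [(6, 31), (7, 26)]; region rows[6,8) x cols[24,32) = 2x8
Unfold 1 (reflect across v@24): 4 holes -> [(6, 16), (6, 31), (7, 21), (7, 26)]
Unfold 2 (reflect across h@6): 8 holes -> [(4, 21), (4, 26), (5, 16), (5, 31), (6, 16), (6, 31), (7, 21), (7, 26)]
Unfold 3 (reflect across v@16): 16 holes -> [(4, 5), (4, 10), (4, 21), (4, 26), (5, 0), (5, 15), (5, 16), (5, 31), (6, 0), (6, 15), (6, 16), (6, 31), (7, 5), (7, 10), (7, 21), (7, 26)]
Unfold 4 (reflect across h@4): 32 holes -> [(0, 5), (0, 10), (0, 21), (0, 26), (1, 0), (1, 15), (1, 16), (1, 31), (2, 0), (2, 15), (2, 16), (2, 31), (3, 5), (3, 10), (3, 21), (3, 26), (4, 5), (4, 10), (4, 21), (4, 26), (5, 0), (5, 15), (5, 16), (5, 31), (6, 0), (6, 15), (6, 16), (6, 31), (7, 5), (7, 10), (7, 21), (7, 26)]
Holes: [(0, 5), (0, 10), (0, 21), (0, 26), (1, 0), (1, 15), (1, 16), (1, 31), (2, 0), (2, 15), (2, 16), (2, 31), (3, 5), (3, 10), (3, 21), (3, 26), (4, 5), (4, 10), (4, 21), (4, 26), (5, 0), (5, 15), (5, 16), (5, 31), (6, 0), (6, 15), (6, 16), (6, 31), (7, 5), (7, 10), (7, 21), (7, 26)]

Answer: yes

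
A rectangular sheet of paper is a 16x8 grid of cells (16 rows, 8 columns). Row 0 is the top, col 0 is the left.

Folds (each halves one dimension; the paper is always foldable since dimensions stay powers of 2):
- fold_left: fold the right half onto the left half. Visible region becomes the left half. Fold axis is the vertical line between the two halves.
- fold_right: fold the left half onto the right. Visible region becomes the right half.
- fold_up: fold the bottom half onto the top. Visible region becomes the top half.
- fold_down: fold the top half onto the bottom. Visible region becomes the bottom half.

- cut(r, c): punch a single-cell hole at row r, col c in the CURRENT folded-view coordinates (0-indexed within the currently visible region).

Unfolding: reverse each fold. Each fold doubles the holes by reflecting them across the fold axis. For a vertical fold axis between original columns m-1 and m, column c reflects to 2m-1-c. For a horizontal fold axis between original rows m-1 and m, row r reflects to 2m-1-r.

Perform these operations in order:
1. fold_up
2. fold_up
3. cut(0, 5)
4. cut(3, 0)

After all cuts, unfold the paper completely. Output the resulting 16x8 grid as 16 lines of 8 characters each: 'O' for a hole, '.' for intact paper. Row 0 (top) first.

Op 1 fold_up: fold axis h@8; visible region now rows[0,8) x cols[0,8) = 8x8
Op 2 fold_up: fold axis h@4; visible region now rows[0,4) x cols[0,8) = 4x8
Op 3 cut(0, 5): punch at orig (0,5); cuts so far [(0, 5)]; region rows[0,4) x cols[0,8) = 4x8
Op 4 cut(3, 0): punch at orig (3,0); cuts so far [(0, 5), (3, 0)]; region rows[0,4) x cols[0,8) = 4x8
Unfold 1 (reflect across h@4): 4 holes -> [(0, 5), (3, 0), (4, 0), (7, 5)]
Unfold 2 (reflect across h@8): 8 holes -> [(0, 5), (3, 0), (4, 0), (7, 5), (8, 5), (11, 0), (12, 0), (15, 5)]

Answer: .....O..
........
........
O.......
O.......
........
........
.....O..
.....O..
........
........
O.......
O.......
........
........
.....O..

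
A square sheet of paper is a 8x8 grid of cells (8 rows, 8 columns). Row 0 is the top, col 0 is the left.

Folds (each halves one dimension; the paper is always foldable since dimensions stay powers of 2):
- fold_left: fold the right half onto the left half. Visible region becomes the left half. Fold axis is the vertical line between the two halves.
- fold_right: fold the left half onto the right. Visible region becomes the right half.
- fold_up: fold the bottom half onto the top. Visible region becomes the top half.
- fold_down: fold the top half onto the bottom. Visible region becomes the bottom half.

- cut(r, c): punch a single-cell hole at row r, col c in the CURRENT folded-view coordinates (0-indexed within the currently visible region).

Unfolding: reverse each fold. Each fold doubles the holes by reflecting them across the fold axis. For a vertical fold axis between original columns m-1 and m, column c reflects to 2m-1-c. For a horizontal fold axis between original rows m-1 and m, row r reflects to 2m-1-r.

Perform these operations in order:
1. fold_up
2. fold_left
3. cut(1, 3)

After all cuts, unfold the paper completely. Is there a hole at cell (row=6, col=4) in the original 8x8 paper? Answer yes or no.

Answer: yes

Derivation:
Op 1 fold_up: fold axis h@4; visible region now rows[0,4) x cols[0,8) = 4x8
Op 2 fold_left: fold axis v@4; visible region now rows[0,4) x cols[0,4) = 4x4
Op 3 cut(1, 3): punch at orig (1,3); cuts so far [(1, 3)]; region rows[0,4) x cols[0,4) = 4x4
Unfold 1 (reflect across v@4): 2 holes -> [(1, 3), (1, 4)]
Unfold 2 (reflect across h@4): 4 holes -> [(1, 3), (1, 4), (6, 3), (6, 4)]
Holes: [(1, 3), (1, 4), (6, 3), (6, 4)]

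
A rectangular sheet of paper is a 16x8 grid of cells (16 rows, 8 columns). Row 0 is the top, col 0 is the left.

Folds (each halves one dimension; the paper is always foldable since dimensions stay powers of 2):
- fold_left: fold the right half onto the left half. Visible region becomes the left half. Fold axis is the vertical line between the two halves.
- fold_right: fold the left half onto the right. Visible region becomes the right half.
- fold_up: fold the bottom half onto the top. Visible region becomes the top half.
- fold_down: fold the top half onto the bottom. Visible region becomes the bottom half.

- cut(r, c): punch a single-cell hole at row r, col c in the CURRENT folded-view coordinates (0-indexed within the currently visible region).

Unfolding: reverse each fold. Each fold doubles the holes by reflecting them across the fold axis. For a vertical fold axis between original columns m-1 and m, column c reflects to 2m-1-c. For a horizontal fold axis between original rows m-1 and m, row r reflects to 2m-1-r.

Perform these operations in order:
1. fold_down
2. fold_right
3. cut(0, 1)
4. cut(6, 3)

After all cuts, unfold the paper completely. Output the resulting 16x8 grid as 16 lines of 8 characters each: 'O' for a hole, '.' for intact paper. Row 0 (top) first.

Op 1 fold_down: fold axis h@8; visible region now rows[8,16) x cols[0,8) = 8x8
Op 2 fold_right: fold axis v@4; visible region now rows[8,16) x cols[4,8) = 8x4
Op 3 cut(0, 1): punch at orig (8,5); cuts so far [(8, 5)]; region rows[8,16) x cols[4,8) = 8x4
Op 4 cut(6, 3): punch at orig (14,7); cuts so far [(8, 5), (14, 7)]; region rows[8,16) x cols[4,8) = 8x4
Unfold 1 (reflect across v@4): 4 holes -> [(8, 2), (8, 5), (14, 0), (14, 7)]
Unfold 2 (reflect across h@8): 8 holes -> [(1, 0), (1, 7), (7, 2), (7, 5), (8, 2), (8, 5), (14, 0), (14, 7)]

Answer: ........
O......O
........
........
........
........
........
..O..O..
..O..O..
........
........
........
........
........
O......O
........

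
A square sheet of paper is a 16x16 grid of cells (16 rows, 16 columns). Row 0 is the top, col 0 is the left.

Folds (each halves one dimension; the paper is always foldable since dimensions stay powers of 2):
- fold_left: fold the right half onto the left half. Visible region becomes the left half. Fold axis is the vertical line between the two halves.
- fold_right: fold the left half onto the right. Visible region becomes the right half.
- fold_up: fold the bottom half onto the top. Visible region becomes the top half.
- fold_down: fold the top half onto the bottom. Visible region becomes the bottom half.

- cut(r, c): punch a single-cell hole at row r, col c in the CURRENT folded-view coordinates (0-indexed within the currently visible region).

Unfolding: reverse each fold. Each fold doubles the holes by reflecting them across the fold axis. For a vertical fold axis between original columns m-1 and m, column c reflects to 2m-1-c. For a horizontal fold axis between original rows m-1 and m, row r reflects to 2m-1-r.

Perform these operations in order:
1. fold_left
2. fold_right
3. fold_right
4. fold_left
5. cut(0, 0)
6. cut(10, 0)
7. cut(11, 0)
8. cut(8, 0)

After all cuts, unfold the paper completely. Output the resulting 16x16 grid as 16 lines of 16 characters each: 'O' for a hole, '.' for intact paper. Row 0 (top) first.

Answer: OOOOOOOOOOOOOOOO
................
................
................
................
................
................
................
OOOOOOOOOOOOOOOO
................
OOOOOOOOOOOOOOOO
OOOOOOOOOOOOOOOO
................
................
................
................

Derivation:
Op 1 fold_left: fold axis v@8; visible region now rows[0,16) x cols[0,8) = 16x8
Op 2 fold_right: fold axis v@4; visible region now rows[0,16) x cols[4,8) = 16x4
Op 3 fold_right: fold axis v@6; visible region now rows[0,16) x cols[6,8) = 16x2
Op 4 fold_left: fold axis v@7; visible region now rows[0,16) x cols[6,7) = 16x1
Op 5 cut(0, 0): punch at orig (0,6); cuts so far [(0, 6)]; region rows[0,16) x cols[6,7) = 16x1
Op 6 cut(10, 0): punch at orig (10,6); cuts so far [(0, 6), (10, 6)]; region rows[0,16) x cols[6,7) = 16x1
Op 7 cut(11, 0): punch at orig (11,6); cuts so far [(0, 6), (10, 6), (11, 6)]; region rows[0,16) x cols[6,7) = 16x1
Op 8 cut(8, 0): punch at orig (8,6); cuts so far [(0, 6), (8, 6), (10, 6), (11, 6)]; region rows[0,16) x cols[6,7) = 16x1
Unfold 1 (reflect across v@7): 8 holes -> [(0, 6), (0, 7), (8, 6), (8, 7), (10, 6), (10, 7), (11, 6), (11, 7)]
Unfold 2 (reflect across v@6): 16 holes -> [(0, 4), (0, 5), (0, 6), (0, 7), (8, 4), (8, 5), (8, 6), (8, 7), (10, 4), (10, 5), (10, 6), (10, 7), (11, 4), (11, 5), (11, 6), (11, 7)]
Unfold 3 (reflect across v@4): 32 holes -> [(0, 0), (0, 1), (0, 2), (0, 3), (0, 4), (0, 5), (0, 6), (0, 7), (8, 0), (8, 1), (8, 2), (8, 3), (8, 4), (8, 5), (8, 6), (8, 7), (10, 0), (10, 1), (10, 2), (10, 3), (10, 4), (10, 5), (10, 6), (10, 7), (11, 0), (11, 1), (11, 2), (11, 3), (11, 4), (11, 5), (11, 6), (11, 7)]
Unfold 4 (reflect across v@8): 64 holes -> [(0, 0), (0, 1), (0, 2), (0, 3), (0, 4), (0, 5), (0, 6), (0, 7), (0, 8), (0, 9), (0, 10), (0, 11), (0, 12), (0, 13), (0, 14), (0, 15), (8, 0), (8, 1), (8, 2), (8, 3), (8, 4), (8, 5), (8, 6), (8, 7), (8, 8), (8, 9), (8, 10), (8, 11), (8, 12), (8, 13), (8, 14), (8, 15), (10, 0), (10, 1), (10, 2), (10, 3), (10, 4), (10, 5), (10, 6), (10, 7), (10, 8), (10, 9), (10, 10), (10, 11), (10, 12), (10, 13), (10, 14), (10, 15), (11, 0), (11, 1), (11, 2), (11, 3), (11, 4), (11, 5), (11, 6), (11, 7), (11, 8), (11, 9), (11, 10), (11, 11), (11, 12), (11, 13), (11, 14), (11, 15)]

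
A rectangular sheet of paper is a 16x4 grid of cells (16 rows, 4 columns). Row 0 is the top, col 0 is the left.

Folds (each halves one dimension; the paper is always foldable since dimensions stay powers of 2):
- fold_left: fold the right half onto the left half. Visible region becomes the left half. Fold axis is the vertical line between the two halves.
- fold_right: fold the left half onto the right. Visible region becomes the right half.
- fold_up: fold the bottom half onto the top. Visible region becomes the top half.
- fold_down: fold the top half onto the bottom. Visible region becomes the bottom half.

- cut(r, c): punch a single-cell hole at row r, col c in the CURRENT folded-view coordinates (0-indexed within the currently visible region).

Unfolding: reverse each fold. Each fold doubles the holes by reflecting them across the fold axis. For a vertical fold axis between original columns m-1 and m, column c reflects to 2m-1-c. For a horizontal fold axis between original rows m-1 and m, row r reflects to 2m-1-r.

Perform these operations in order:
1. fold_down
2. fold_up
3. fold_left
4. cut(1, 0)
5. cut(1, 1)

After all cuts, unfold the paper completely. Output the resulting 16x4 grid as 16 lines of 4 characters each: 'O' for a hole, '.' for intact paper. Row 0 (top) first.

Answer: ....
OOOO
....
....
....
....
OOOO
....
....
OOOO
....
....
....
....
OOOO
....

Derivation:
Op 1 fold_down: fold axis h@8; visible region now rows[8,16) x cols[0,4) = 8x4
Op 2 fold_up: fold axis h@12; visible region now rows[8,12) x cols[0,4) = 4x4
Op 3 fold_left: fold axis v@2; visible region now rows[8,12) x cols[0,2) = 4x2
Op 4 cut(1, 0): punch at orig (9,0); cuts so far [(9, 0)]; region rows[8,12) x cols[0,2) = 4x2
Op 5 cut(1, 1): punch at orig (9,1); cuts so far [(9, 0), (9, 1)]; region rows[8,12) x cols[0,2) = 4x2
Unfold 1 (reflect across v@2): 4 holes -> [(9, 0), (9, 1), (9, 2), (9, 3)]
Unfold 2 (reflect across h@12): 8 holes -> [(9, 0), (9, 1), (9, 2), (9, 3), (14, 0), (14, 1), (14, 2), (14, 3)]
Unfold 3 (reflect across h@8): 16 holes -> [(1, 0), (1, 1), (1, 2), (1, 3), (6, 0), (6, 1), (6, 2), (6, 3), (9, 0), (9, 1), (9, 2), (9, 3), (14, 0), (14, 1), (14, 2), (14, 3)]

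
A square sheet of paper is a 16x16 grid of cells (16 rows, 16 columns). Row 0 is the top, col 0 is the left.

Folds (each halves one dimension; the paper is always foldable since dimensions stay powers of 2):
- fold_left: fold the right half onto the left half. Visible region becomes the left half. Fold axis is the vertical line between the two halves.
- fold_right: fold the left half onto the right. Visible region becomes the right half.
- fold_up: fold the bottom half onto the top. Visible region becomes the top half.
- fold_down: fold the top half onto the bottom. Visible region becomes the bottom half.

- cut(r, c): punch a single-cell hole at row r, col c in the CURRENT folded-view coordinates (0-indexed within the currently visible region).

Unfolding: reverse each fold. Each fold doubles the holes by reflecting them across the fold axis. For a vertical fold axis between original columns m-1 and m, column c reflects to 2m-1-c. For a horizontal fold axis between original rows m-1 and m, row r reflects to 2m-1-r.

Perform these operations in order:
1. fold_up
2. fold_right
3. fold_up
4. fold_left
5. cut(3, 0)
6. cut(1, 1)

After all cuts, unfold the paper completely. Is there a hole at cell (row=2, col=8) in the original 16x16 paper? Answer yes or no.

Op 1 fold_up: fold axis h@8; visible region now rows[0,8) x cols[0,16) = 8x16
Op 2 fold_right: fold axis v@8; visible region now rows[0,8) x cols[8,16) = 8x8
Op 3 fold_up: fold axis h@4; visible region now rows[0,4) x cols[8,16) = 4x8
Op 4 fold_left: fold axis v@12; visible region now rows[0,4) x cols[8,12) = 4x4
Op 5 cut(3, 0): punch at orig (3,8); cuts so far [(3, 8)]; region rows[0,4) x cols[8,12) = 4x4
Op 6 cut(1, 1): punch at orig (1,9); cuts so far [(1, 9), (3, 8)]; region rows[0,4) x cols[8,12) = 4x4
Unfold 1 (reflect across v@12): 4 holes -> [(1, 9), (1, 14), (3, 8), (3, 15)]
Unfold 2 (reflect across h@4): 8 holes -> [(1, 9), (1, 14), (3, 8), (3, 15), (4, 8), (4, 15), (6, 9), (6, 14)]
Unfold 3 (reflect across v@8): 16 holes -> [(1, 1), (1, 6), (1, 9), (1, 14), (3, 0), (3, 7), (3, 8), (3, 15), (4, 0), (4, 7), (4, 8), (4, 15), (6, 1), (6, 6), (6, 9), (6, 14)]
Unfold 4 (reflect across h@8): 32 holes -> [(1, 1), (1, 6), (1, 9), (1, 14), (3, 0), (3, 7), (3, 8), (3, 15), (4, 0), (4, 7), (4, 8), (4, 15), (6, 1), (6, 6), (6, 9), (6, 14), (9, 1), (9, 6), (9, 9), (9, 14), (11, 0), (11, 7), (11, 8), (11, 15), (12, 0), (12, 7), (12, 8), (12, 15), (14, 1), (14, 6), (14, 9), (14, 14)]
Holes: [(1, 1), (1, 6), (1, 9), (1, 14), (3, 0), (3, 7), (3, 8), (3, 15), (4, 0), (4, 7), (4, 8), (4, 15), (6, 1), (6, 6), (6, 9), (6, 14), (9, 1), (9, 6), (9, 9), (9, 14), (11, 0), (11, 7), (11, 8), (11, 15), (12, 0), (12, 7), (12, 8), (12, 15), (14, 1), (14, 6), (14, 9), (14, 14)]

Answer: no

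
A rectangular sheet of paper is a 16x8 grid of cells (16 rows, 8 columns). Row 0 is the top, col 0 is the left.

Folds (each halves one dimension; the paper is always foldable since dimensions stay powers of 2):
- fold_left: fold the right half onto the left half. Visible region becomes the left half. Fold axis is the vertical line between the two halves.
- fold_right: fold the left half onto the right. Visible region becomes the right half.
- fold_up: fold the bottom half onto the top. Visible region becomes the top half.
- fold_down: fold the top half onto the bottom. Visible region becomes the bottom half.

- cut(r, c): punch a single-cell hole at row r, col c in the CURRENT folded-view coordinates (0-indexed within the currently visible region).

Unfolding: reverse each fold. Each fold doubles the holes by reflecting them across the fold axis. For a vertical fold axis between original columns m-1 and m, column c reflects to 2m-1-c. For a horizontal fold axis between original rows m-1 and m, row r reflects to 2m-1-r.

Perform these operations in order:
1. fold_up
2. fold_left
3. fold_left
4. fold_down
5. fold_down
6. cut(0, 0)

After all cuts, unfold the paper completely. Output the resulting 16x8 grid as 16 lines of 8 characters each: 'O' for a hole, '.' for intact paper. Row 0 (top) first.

Op 1 fold_up: fold axis h@8; visible region now rows[0,8) x cols[0,8) = 8x8
Op 2 fold_left: fold axis v@4; visible region now rows[0,8) x cols[0,4) = 8x4
Op 3 fold_left: fold axis v@2; visible region now rows[0,8) x cols[0,2) = 8x2
Op 4 fold_down: fold axis h@4; visible region now rows[4,8) x cols[0,2) = 4x2
Op 5 fold_down: fold axis h@6; visible region now rows[6,8) x cols[0,2) = 2x2
Op 6 cut(0, 0): punch at orig (6,0); cuts so far [(6, 0)]; region rows[6,8) x cols[0,2) = 2x2
Unfold 1 (reflect across h@6): 2 holes -> [(5, 0), (6, 0)]
Unfold 2 (reflect across h@4): 4 holes -> [(1, 0), (2, 0), (5, 0), (6, 0)]
Unfold 3 (reflect across v@2): 8 holes -> [(1, 0), (1, 3), (2, 0), (2, 3), (5, 0), (5, 3), (6, 0), (6, 3)]
Unfold 4 (reflect across v@4): 16 holes -> [(1, 0), (1, 3), (1, 4), (1, 7), (2, 0), (2, 3), (2, 4), (2, 7), (5, 0), (5, 3), (5, 4), (5, 7), (6, 0), (6, 3), (6, 4), (6, 7)]
Unfold 5 (reflect across h@8): 32 holes -> [(1, 0), (1, 3), (1, 4), (1, 7), (2, 0), (2, 3), (2, 4), (2, 7), (5, 0), (5, 3), (5, 4), (5, 7), (6, 0), (6, 3), (6, 4), (6, 7), (9, 0), (9, 3), (9, 4), (9, 7), (10, 0), (10, 3), (10, 4), (10, 7), (13, 0), (13, 3), (13, 4), (13, 7), (14, 0), (14, 3), (14, 4), (14, 7)]

Answer: ........
O..OO..O
O..OO..O
........
........
O..OO..O
O..OO..O
........
........
O..OO..O
O..OO..O
........
........
O..OO..O
O..OO..O
........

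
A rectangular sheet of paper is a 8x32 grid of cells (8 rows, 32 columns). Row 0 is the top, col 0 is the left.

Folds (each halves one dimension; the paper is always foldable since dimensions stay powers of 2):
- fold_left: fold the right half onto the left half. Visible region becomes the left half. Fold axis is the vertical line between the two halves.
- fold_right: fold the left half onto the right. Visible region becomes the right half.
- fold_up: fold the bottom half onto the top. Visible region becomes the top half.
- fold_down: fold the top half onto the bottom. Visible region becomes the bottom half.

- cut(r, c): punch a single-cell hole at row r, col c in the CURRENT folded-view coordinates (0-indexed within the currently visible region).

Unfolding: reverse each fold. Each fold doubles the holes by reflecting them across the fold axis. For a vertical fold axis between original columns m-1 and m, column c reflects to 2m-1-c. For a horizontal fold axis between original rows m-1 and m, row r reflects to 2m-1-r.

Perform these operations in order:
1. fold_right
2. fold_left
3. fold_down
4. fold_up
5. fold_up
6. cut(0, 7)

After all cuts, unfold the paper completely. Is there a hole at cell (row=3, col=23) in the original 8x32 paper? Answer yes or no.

Answer: yes

Derivation:
Op 1 fold_right: fold axis v@16; visible region now rows[0,8) x cols[16,32) = 8x16
Op 2 fold_left: fold axis v@24; visible region now rows[0,8) x cols[16,24) = 8x8
Op 3 fold_down: fold axis h@4; visible region now rows[4,8) x cols[16,24) = 4x8
Op 4 fold_up: fold axis h@6; visible region now rows[4,6) x cols[16,24) = 2x8
Op 5 fold_up: fold axis h@5; visible region now rows[4,5) x cols[16,24) = 1x8
Op 6 cut(0, 7): punch at orig (4,23); cuts so far [(4, 23)]; region rows[4,5) x cols[16,24) = 1x8
Unfold 1 (reflect across h@5): 2 holes -> [(4, 23), (5, 23)]
Unfold 2 (reflect across h@6): 4 holes -> [(4, 23), (5, 23), (6, 23), (7, 23)]
Unfold 3 (reflect across h@4): 8 holes -> [(0, 23), (1, 23), (2, 23), (3, 23), (4, 23), (5, 23), (6, 23), (7, 23)]
Unfold 4 (reflect across v@24): 16 holes -> [(0, 23), (0, 24), (1, 23), (1, 24), (2, 23), (2, 24), (3, 23), (3, 24), (4, 23), (4, 24), (5, 23), (5, 24), (6, 23), (6, 24), (7, 23), (7, 24)]
Unfold 5 (reflect across v@16): 32 holes -> [(0, 7), (0, 8), (0, 23), (0, 24), (1, 7), (1, 8), (1, 23), (1, 24), (2, 7), (2, 8), (2, 23), (2, 24), (3, 7), (3, 8), (3, 23), (3, 24), (4, 7), (4, 8), (4, 23), (4, 24), (5, 7), (5, 8), (5, 23), (5, 24), (6, 7), (6, 8), (6, 23), (6, 24), (7, 7), (7, 8), (7, 23), (7, 24)]
Holes: [(0, 7), (0, 8), (0, 23), (0, 24), (1, 7), (1, 8), (1, 23), (1, 24), (2, 7), (2, 8), (2, 23), (2, 24), (3, 7), (3, 8), (3, 23), (3, 24), (4, 7), (4, 8), (4, 23), (4, 24), (5, 7), (5, 8), (5, 23), (5, 24), (6, 7), (6, 8), (6, 23), (6, 24), (7, 7), (7, 8), (7, 23), (7, 24)]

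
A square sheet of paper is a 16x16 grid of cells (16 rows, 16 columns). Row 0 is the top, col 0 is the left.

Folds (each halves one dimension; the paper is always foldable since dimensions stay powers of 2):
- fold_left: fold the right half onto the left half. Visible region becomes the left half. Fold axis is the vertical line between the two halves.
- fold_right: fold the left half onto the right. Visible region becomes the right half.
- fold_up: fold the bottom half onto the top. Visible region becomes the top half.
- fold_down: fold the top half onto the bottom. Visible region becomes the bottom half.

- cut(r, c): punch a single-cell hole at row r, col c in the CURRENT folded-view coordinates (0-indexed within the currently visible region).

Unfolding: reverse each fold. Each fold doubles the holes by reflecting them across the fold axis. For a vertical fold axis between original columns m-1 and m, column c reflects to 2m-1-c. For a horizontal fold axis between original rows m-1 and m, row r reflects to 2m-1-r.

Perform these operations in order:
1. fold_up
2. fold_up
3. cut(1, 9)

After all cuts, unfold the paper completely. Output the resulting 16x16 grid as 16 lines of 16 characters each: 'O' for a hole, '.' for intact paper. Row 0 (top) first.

Op 1 fold_up: fold axis h@8; visible region now rows[0,8) x cols[0,16) = 8x16
Op 2 fold_up: fold axis h@4; visible region now rows[0,4) x cols[0,16) = 4x16
Op 3 cut(1, 9): punch at orig (1,9); cuts so far [(1, 9)]; region rows[0,4) x cols[0,16) = 4x16
Unfold 1 (reflect across h@4): 2 holes -> [(1, 9), (6, 9)]
Unfold 2 (reflect across h@8): 4 holes -> [(1, 9), (6, 9), (9, 9), (14, 9)]

Answer: ................
.........O......
................
................
................
................
.........O......
................
................
.........O......
................
................
................
................
.........O......
................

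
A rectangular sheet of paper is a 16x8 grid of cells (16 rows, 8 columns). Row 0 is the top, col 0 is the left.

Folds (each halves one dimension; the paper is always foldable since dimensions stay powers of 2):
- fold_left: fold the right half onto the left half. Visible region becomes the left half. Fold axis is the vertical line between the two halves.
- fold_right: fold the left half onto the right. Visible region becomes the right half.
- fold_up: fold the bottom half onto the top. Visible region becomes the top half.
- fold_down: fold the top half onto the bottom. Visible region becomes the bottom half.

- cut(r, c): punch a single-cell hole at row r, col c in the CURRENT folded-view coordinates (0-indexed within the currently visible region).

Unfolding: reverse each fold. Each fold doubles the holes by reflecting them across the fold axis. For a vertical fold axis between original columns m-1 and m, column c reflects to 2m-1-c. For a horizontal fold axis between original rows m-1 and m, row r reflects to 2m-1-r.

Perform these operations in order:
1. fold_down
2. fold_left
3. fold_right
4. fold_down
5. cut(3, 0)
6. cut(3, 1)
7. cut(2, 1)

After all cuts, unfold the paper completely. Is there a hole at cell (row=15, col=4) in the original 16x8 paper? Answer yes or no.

Answer: yes

Derivation:
Op 1 fold_down: fold axis h@8; visible region now rows[8,16) x cols[0,8) = 8x8
Op 2 fold_left: fold axis v@4; visible region now rows[8,16) x cols[0,4) = 8x4
Op 3 fold_right: fold axis v@2; visible region now rows[8,16) x cols[2,4) = 8x2
Op 4 fold_down: fold axis h@12; visible region now rows[12,16) x cols[2,4) = 4x2
Op 5 cut(3, 0): punch at orig (15,2); cuts so far [(15, 2)]; region rows[12,16) x cols[2,4) = 4x2
Op 6 cut(3, 1): punch at orig (15,3); cuts so far [(15, 2), (15, 3)]; region rows[12,16) x cols[2,4) = 4x2
Op 7 cut(2, 1): punch at orig (14,3); cuts so far [(14, 3), (15, 2), (15, 3)]; region rows[12,16) x cols[2,4) = 4x2
Unfold 1 (reflect across h@12): 6 holes -> [(8, 2), (8, 3), (9, 3), (14, 3), (15, 2), (15, 3)]
Unfold 2 (reflect across v@2): 12 holes -> [(8, 0), (8, 1), (8, 2), (8, 3), (9, 0), (9, 3), (14, 0), (14, 3), (15, 0), (15, 1), (15, 2), (15, 3)]
Unfold 3 (reflect across v@4): 24 holes -> [(8, 0), (8, 1), (8, 2), (8, 3), (8, 4), (8, 5), (8, 6), (8, 7), (9, 0), (9, 3), (9, 4), (9, 7), (14, 0), (14, 3), (14, 4), (14, 7), (15, 0), (15, 1), (15, 2), (15, 3), (15, 4), (15, 5), (15, 6), (15, 7)]
Unfold 4 (reflect across h@8): 48 holes -> [(0, 0), (0, 1), (0, 2), (0, 3), (0, 4), (0, 5), (0, 6), (0, 7), (1, 0), (1, 3), (1, 4), (1, 7), (6, 0), (6, 3), (6, 4), (6, 7), (7, 0), (7, 1), (7, 2), (7, 3), (7, 4), (7, 5), (7, 6), (7, 7), (8, 0), (8, 1), (8, 2), (8, 3), (8, 4), (8, 5), (8, 6), (8, 7), (9, 0), (9, 3), (9, 4), (9, 7), (14, 0), (14, 3), (14, 4), (14, 7), (15, 0), (15, 1), (15, 2), (15, 3), (15, 4), (15, 5), (15, 6), (15, 7)]
Holes: [(0, 0), (0, 1), (0, 2), (0, 3), (0, 4), (0, 5), (0, 6), (0, 7), (1, 0), (1, 3), (1, 4), (1, 7), (6, 0), (6, 3), (6, 4), (6, 7), (7, 0), (7, 1), (7, 2), (7, 3), (7, 4), (7, 5), (7, 6), (7, 7), (8, 0), (8, 1), (8, 2), (8, 3), (8, 4), (8, 5), (8, 6), (8, 7), (9, 0), (9, 3), (9, 4), (9, 7), (14, 0), (14, 3), (14, 4), (14, 7), (15, 0), (15, 1), (15, 2), (15, 3), (15, 4), (15, 5), (15, 6), (15, 7)]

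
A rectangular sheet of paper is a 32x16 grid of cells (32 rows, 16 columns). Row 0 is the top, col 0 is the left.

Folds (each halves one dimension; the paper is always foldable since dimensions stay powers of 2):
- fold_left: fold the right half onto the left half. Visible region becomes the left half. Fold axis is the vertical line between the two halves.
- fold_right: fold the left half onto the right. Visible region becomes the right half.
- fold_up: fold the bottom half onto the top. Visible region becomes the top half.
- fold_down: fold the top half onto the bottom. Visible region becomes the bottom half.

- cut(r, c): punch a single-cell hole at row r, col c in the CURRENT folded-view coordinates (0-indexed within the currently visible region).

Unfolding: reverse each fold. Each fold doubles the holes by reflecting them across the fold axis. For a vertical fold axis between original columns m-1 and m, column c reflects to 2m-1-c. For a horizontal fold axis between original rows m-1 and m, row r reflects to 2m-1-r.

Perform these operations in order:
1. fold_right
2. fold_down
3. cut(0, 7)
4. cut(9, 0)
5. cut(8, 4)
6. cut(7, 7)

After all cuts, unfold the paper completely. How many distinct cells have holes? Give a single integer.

Op 1 fold_right: fold axis v@8; visible region now rows[0,32) x cols[8,16) = 32x8
Op 2 fold_down: fold axis h@16; visible region now rows[16,32) x cols[8,16) = 16x8
Op 3 cut(0, 7): punch at orig (16,15); cuts so far [(16, 15)]; region rows[16,32) x cols[8,16) = 16x8
Op 4 cut(9, 0): punch at orig (25,8); cuts so far [(16, 15), (25, 8)]; region rows[16,32) x cols[8,16) = 16x8
Op 5 cut(8, 4): punch at orig (24,12); cuts so far [(16, 15), (24, 12), (25, 8)]; region rows[16,32) x cols[8,16) = 16x8
Op 6 cut(7, 7): punch at orig (23,15); cuts so far [(16, 15), (23, 15), (24, 12), (25, 8)]; region rows[16,32) x cols[8,16) = 16x8
Unfold 1 (reflect across h@16): 8 holes -> [(6, 8), (7, 12), (8, 15), (15, 15), (16, 15), (23, 15), (24, 12), (25, 8)]
Unfold 2 (reflect across v@8): 16 holes -> [(6, 7), (6, 8), (7, 3), (7, 12), (8, 0), (8, 15), (15, 0), (15, 15), (16, 0), (16, 15), (23, 0), (23, 15), (24, 3), (24, 12), (25, 7), (25, 8)]

Answer: 16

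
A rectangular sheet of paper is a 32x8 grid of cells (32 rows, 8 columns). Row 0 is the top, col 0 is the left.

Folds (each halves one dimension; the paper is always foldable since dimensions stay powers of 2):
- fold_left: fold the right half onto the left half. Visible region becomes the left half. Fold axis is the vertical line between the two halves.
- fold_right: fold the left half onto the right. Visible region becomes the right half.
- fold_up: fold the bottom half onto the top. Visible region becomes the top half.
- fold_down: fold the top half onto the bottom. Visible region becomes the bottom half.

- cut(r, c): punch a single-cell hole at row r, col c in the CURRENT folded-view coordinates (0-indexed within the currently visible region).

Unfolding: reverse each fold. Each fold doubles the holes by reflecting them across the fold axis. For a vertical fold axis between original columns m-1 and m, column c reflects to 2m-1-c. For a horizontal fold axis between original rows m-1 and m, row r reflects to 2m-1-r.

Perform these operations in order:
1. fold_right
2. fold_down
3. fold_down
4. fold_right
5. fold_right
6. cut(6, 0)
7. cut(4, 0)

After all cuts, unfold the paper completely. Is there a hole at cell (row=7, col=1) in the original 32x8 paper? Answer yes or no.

Answer: no

Derivation:
Op 1 fold_right: fold axis v@4; visible region now rows[0,32) x cols[4,8) = 32x4
Op 2 fold_down: fold axis h@16; visible region now rows[16,32) x cols[4,8) = 16x4
Op 3 fold_down: fold axis h@24; visible region now rows[24,32) x cols[4,8) = 8x4
Op 4 fold_right: fold axis v@6; visible region now rows[24,32) x cols[6,8) = 8x2
Op 5 fold_right: fold axis v@7; visible region now rows[24,32) x cols[7,8) = 8x1
Op 6 cut(6, 0): punch at orig (30,7); cuts so far [(30, 7)]; region rows[24,32) x cols[7,8) = 8x1
Op 7 cut(4, 0): punch at orig (28,7); cuts so far [(28, 7), (30, 7)]; region rows[24,32) x cols[7,8) = 8x1
Unfold 1 (reflect across v@7): 4 holes -> [(28, 6), (28, 7), (30, 6), (30, 7)]
Unfold 2 (reflect across v@6): 8 holes -> [(28, 4), (28, 5), (28, 6), (28, 7), (30, 4), (30, 5), (30, 6), (30, 7)]
Unfold 3 (reflect across h@24): 16 holes -> [(17, 4), (17, 5), (17, 6), (17, 7), (19, 4), (19, 5), (19, 6), (19, 7), (28, 4), (28, 5), (28, 6), (28, 7), (30, 4), (30, 5), (30, 6), (30, 7)]
Unfold 4 (reflect across h@16): 32 holes -> [(1, 4), (1, 5), (1, 6), (1, 7), (3, 4), (3, 5), (3, 6), (3, 7), (12, 4), (12, 5), (12, 6), (12, 7), (14, 4), (14, 5), (14, 6), (14, 7), (17, 4), (17, 5), (17, 6), (17, 7), (19, 4), (19, 5), (19, 6), (19, 7), (28, 4), (28, 5), (28, 6), (28, 7), (30, 4), (30, 5), (30, 6), (30, 7)]
Unfold 5 (reflect across v@4): 64 holes -> [(1, 0), (1, 1), (1, 2), (1, 3), (1, 4), (1, 5), (1, 6), (1, 7), (3, 0), (3, 1), (3, 2), (3, 3), (3, 4), (3, 5), (3, 6), (3, 7), (12, 0), (12, 1), (12, 2), (12, 3), (12, 4), (12, 5), (12, 6), (12, 7), (14, 0), (14, 1), (14, 2), (14, 3), (14, 4), (14, 5), (14, 6), (14, 7), (17, 0), (17, 1), (17, 2), (17, 3), (17, 4), (17, 5), (17, 6), (17, 7), (19, 0), (19, 1), (19, 2), (19, 3), (19, 4), (19, 5), (19, 6), (19, 7), (28, 0), (28, 1), (28, 2), (28, 3), (28, 4), (28, 5), (28, 6), (28, 7), (30, 0), (30, 1), (30, 2), (30, 3), (30, 4), (30, 5), (30, 6), (30, 7)]
Holes: [(1, 0), (1, 1), (1, 2), (1, 3), (1, 4), (1, 5), (1, 6), (1, 7), (3, 0), (3, 1), (3, 2), (3, 3), (3, 4), (3, 5), (3, 6), (3, 7), (12, 0), (12, 1), (12, 2), (12, 3), (12, 4), (12, 5), (12, 6), (12, 7), (14, 0), (14, 1), (14, 2), (14, 3), (14, 4), (14, 5), (14, 6), (14, 7), (17, 0), (17, 1), (17, 2), (17, 3), (17, 4), (17, 5), (17, 6), (17, 7), (19, 0), (19, 1), (19, 2), (19, 3), (19, 4), (19, 5), (19, 6), (19, 7), (28, 0), (28, 1), (28, 2), (28, 3), (28, 4), (28, 5), (28, 6), (28, 7), (30, 0), (30, 1), (30, 2), (30, 3), (30, 4), (30, 5), (30, 6), (30, 7)]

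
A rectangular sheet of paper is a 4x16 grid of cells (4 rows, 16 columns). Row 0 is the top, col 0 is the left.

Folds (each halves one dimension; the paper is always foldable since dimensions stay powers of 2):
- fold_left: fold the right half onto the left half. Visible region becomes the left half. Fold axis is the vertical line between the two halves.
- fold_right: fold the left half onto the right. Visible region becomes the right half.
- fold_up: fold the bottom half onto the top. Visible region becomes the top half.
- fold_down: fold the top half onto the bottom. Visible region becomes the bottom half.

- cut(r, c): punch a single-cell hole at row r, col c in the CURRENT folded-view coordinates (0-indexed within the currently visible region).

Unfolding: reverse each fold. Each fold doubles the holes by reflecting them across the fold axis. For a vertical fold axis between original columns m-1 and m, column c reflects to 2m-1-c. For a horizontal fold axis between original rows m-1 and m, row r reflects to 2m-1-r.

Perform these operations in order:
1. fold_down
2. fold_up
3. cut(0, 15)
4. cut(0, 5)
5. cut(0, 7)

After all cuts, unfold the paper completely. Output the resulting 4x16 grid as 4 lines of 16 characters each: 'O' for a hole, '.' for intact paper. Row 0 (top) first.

Op 1 fold_down: fold axis h@2; visible region now rows[2,4) x cols[0,16) = 2x16
Op 2 fold_up: fold axis h@3; visible region now rows[2,3) x cols[0,16) = 1x16
Op 3 cut(0, 15): punch at orig (2,15); cuts so far [(2, 15)]; region rows[2,3) x cols[0,16) = 1x16
Op 4 cut(0, 5): punch at orig (2,5); cuts so far [(2, 5), (2, 15)]; region rows[2,3) x cols[0,16) = 1x16
Op 5 cut(0, 7): punch at orig (2,7); cuts so far [(2, 5), (2, 7), (2, 15)]; region rows[2,3) x cols[0,16) = 1x16
Unfold 1 (reflect across h@3): 6 holes -> [(2, 5), (2, 7), (2, 15), (3, 5), (3, 7), (3, 15)]
Unfold 2 (reflect across h@2): 12 holes -> [(0, 5), (0, 7), (0, 15), (1, 5), (1, 7), (1, 15), (2, 5), (2, 7), (2, 15), (3, 5), (3, 7), (3, 15)]

Answer: .....O.O.......O
.....O.O.......O
.....O.O.......O
.....O.O.......O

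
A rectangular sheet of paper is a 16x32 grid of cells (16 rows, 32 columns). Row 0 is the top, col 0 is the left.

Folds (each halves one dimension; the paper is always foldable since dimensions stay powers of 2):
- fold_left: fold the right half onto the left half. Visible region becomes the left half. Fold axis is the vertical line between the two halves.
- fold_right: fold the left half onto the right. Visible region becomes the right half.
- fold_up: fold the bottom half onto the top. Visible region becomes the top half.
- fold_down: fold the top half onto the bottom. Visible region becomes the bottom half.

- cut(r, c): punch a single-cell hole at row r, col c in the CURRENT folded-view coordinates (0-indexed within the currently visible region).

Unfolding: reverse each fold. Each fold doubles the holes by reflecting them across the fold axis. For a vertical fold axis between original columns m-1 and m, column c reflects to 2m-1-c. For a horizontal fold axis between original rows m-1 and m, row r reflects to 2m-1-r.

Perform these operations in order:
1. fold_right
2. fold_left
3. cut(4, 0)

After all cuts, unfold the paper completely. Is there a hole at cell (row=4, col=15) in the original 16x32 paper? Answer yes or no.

Op 1 fold_right: fold axis v@16; visible region now rows[0,16) x cols[16,32) = 16x16
Op 2 fold_left: fold axis v@24; visible region now rows[0,16) x cols[16,24) = 16x8
Op 3 cut(4, 0): punch at orig (4,16); cuts so far [(4, 16)]; region rows[0,16) x cols[16,24) = 16x8
Unfold 1 (reflect across v@24): 2 holes -> [(4, 16), (4, 31)]
Unfold 2 (reflect across v@16): 4 holes -> [(4, 0), (4, 15), (4, 16), (4, 31)]
Holes: [(4, 0), (4, 15), (4, 16), (4, 31)]

Answer: yes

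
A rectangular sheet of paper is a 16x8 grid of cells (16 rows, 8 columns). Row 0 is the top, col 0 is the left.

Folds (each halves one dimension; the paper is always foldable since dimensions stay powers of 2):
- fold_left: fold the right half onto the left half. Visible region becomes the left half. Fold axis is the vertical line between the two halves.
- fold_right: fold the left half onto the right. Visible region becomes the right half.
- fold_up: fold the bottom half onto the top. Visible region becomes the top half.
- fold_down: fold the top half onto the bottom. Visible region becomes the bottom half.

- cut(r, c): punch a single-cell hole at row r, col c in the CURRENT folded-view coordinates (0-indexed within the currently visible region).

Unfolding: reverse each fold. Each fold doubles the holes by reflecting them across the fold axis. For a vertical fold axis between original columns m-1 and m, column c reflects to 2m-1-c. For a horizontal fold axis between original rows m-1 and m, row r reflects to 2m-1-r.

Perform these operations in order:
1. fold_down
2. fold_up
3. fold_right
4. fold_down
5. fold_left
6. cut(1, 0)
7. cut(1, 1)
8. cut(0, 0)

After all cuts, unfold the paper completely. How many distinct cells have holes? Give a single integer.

Answer: 96

Derivation:
Op 1 fold_down: fold axis h@8; visible region now rows[8,16) x cols[0,8) = 8x8
Op 2 fold_up: fold axis h@12; visible region now rows[8,12) x cols[0,8) = 4x8
Op 3 fold_right: fold axis v@4; visible region now rows[8,12) x cols[4,8) = 4x4
Op 4 fold_down: fold axis h@10; visible region now rows[10,12) x cols[4,8) = 2x4
Op 5 fold_left: fold axis v@6; visible region now rows[10,12) x cols[4,6) = 2x2
Op 6 cut(1, 0): punch at orig (11,4); cuts so far [(11, 4)]; region rows[10,12) x cols[4,6) = 2x2
Op 7 cut(1, 1): punch at orig (11,5); cuts so far [(11, 4), (11, 5)]; region rows[10,12) x cols[4,6) = 2x2
Op 8 cut(0, 0): punch at orig (10,4); cuts so far [(10, 4), (11, 4), (11, 5)]; region rows[10,12) x cols[4,6) = 2x2
Unfold 1 (reflect across v@6): 6 holes -> [(10, 4), (10, 7), (11, 4), (11, 5), (11, 6), (11, 7)]
Unfold 2 (reflect across h@10): 12 holes -> [(8, 4), (8, 5), (8, 6), (8, 7), (9, 4), (9, 7), (10, 4), (10, 7), (11, 4), (11, 5), (11, 6), (11, 7)]
Unfold 3 (reflect across v@4): 24 holes -> [(8, 0), (8, 1), (8, 2), (8, 3), (8, 4), (8, 5), (8, 6), (8, 7), (9, 0), (9, 3), (9, 4), (9, 7), (10, 0), (10, 3), (10, 4), (10, 7), (11, 0), (11, 1), (11, 2), (11, 3), (11, 4), (11, 5), (11, 6), (11, 7)]
Unfold 4 (reflect across h@12): 48 holes -> [(8, 0), (8, 1), (8, 2), (8, 3), (8, 4), (8, 5), (8, 6), (8, 7), (9, 0), (9, 3), (9, 4), (9, 7), (10, 0), (10, 3), (10, 4), (10, 7), (11, 0), (11, 1), (11, 2), (11, 3), (11, 4), (11, 5), (11, 6), (11, 7), (12, 0), (12, 1), (12, 2), (12, 3), (12, 4), (12, 5), (12, 6), (12, 7), (13, 0), (13, 3), (13, 4), (13, 7), (14, 0), (14, 3), (14, 4), (14, 7), (15, 0), (15, 1), (15, 2), (15, 3), (15, 4), (15, 5), (15, 6), (15, 7)]
Unfold 5 (reflect across h@8): 96 holes -> [(0, 0), (0, 1), (0, 2), (0, 3), (0, 4), (0, 5), (0, 6), (0, 7), (1, 0), (1, 3), (1, 4), (1, 7), (2, 0), (2, 3), (2, 4), (2, 7), (3, 0), (3, 1), (3, 2), (3, 3), (3, 4), (3, 5), (3, 6), (3, 7), (4, 0), (4, 1), (4, 2), (4, 3), (4, 4), (4, 5), (4, 6), (4, 7), (5, 0), (5, 3), (5, 4), (5, 7), (6, 0), (6, 3), (6, 4), (6, 7), (7, 0), (7, 1), (7, 2), (7, 3), (7, 4), (7, 5), (7, 6), (7, 7), (8, 0), (8, 1), (8, 2), (8, 3), (8, 4), (8, 5), (8, 6), (8, 7), (9, 0), (9, 3), (9, 4), (9, 7), (10, 0), (10, 3), (10, 4), (10, 7), (11, 0), (11, 1), (11, 2), (11, 3), (11, 4), (11, 5), (11, 6), (11, 7), (12, 0), (12, 1), (12, 2), (12, 3), (12, 4), (12, 5), (12, 6), (12, 7), (13, 0), (13, 3), (13, 4), (13, 7), (14, 0), (14, 3), (14, 4), (14, 7), (15, 0), (15, 1), (15, 2), (15, 3), (15, 4), (15, 5), (15, 6), (15, 7)]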